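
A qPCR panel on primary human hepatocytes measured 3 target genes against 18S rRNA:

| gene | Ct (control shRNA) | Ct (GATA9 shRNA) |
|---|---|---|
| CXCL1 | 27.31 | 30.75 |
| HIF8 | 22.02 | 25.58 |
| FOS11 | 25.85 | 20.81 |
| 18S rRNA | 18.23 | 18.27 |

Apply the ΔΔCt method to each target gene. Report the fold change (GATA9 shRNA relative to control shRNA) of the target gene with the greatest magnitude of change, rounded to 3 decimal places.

33.825

CXCL1: ΔΔCt = (30.75−18.27) − (27.31−18.23) = 12.48 − 9.08 = 3.40; fold change = 2^-3.40 = 0.095
HIF8: ΔΔCt = (25.58−18.27) − (22.02−18.23) = 7.31 − 3.79 = 3.52; fold change = 2^-3.52 = 0.087
FOS11: ΔΔCt = (20.81−18.27) − (25.85−18.23) = 2.54 − 7.62 = -5.08; fold change = 2^5.08 = 33.825
FOS11 has the largest |ΔΔCt| = 5.08.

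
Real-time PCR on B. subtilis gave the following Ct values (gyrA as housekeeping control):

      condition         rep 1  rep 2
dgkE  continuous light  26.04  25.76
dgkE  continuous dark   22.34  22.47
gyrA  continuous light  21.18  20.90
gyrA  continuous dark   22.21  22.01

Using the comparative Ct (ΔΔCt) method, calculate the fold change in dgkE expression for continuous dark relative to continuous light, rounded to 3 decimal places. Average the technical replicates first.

Mean Ct: dgkE continuous light 25.900; dgkE continuous dark 22.405; gyrA continuous light 21.040; gyrA continuous dark 22.110
ΔCt(continuous light) = 25.900 − 21.040 = 4.860
ΔCt(continuous dark) = 22.405 − 22.110 = 0.295
ΔΔCt = 0.295 − 4.860 = -4.565
Fold change = 2^(−(-4.565)) = 2^4.565 = 23.6702

23.670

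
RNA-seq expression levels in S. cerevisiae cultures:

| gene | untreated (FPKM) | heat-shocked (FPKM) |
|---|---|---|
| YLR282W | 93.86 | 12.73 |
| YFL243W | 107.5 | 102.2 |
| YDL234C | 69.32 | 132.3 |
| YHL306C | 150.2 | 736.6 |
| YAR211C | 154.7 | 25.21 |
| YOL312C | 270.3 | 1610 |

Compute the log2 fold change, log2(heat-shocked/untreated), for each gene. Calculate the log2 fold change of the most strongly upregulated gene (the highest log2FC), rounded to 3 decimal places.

log2(12.73/93.86) = -2.882  (YLR282W)
log2(102.2/107.5) = -0.073  (YFL243W)
log2(132.3/69.32) = 0.932  (YDL234C)
log2(736.6/150.2) = 2.294  (YHL306C)
log2(25.21/154.7) = -2.617  (YAR211C)
log2(1610/270.3) = 2.574  (YOL312C)
YOL312C is most strongly upregulated.

2.574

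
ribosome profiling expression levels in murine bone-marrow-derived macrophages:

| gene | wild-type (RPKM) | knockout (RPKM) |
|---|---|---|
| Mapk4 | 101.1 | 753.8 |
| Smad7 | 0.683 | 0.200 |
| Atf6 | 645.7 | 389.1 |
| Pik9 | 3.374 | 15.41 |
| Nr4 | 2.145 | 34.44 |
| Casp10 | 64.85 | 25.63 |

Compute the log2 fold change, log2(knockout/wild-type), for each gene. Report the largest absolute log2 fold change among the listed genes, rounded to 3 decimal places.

4.005

log2(753.8/101.1) = 2.898  (Mapk4)
log2(0.200/0.683) = -1.772  (Smad7)
log2(389.1/645.7) = -0.731  (Atf6)
log2(15.41/3.374) = 2.191  (Pik9)
log2(34.44/2.145) = 4.005  (Nr4)
log2(25.63/64.85) = -1.339  (Casp10)
The largest magnitude belongs to Nr4.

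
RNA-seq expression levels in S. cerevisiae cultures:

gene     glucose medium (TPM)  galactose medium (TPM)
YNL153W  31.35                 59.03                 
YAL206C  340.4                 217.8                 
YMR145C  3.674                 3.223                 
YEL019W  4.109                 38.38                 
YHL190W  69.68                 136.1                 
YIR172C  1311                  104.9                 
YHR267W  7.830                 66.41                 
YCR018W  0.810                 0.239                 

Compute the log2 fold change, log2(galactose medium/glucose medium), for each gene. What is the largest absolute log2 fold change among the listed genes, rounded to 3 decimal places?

3.644

log2(59.03/31.35) = 0.913  (YNL153W)
log2(217.8/340.4) = -0.644  (YAL206C)
log2(3.223/3.674) = -0.189  (YMR145C)
log2(38.38/4.109) = 3.223  (YEL019W)
log2(136.1/69.68) = 0.966  (YHL190W)
log2(104.9/1311) = -3.644  (YIR172C)
log2(66.41/7.830) = 3.084  (YHR267W)
log2(0.239/0.810) = -1.761  (YCR018W)
The largest magnitude belongs to YIR172C.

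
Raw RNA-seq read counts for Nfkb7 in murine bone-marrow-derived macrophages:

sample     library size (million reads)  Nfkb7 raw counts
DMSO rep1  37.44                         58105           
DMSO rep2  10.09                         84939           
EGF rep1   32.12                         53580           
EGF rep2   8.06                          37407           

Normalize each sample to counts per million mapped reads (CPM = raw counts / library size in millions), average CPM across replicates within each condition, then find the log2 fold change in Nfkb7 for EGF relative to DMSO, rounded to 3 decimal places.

-0.660

CPM(DMSO rep1) = 58105 / 37.44 = 1551.9498
CPM(DMSO rep2) = 84939 / 10.09 = 8418.1368
CPM(EGF rep1) = 53580 / 32.12 = 1668.1196
CPM(EGF rep2) = 37407 / 8.06 = 4641.0670
mean CPM(DMSO) = 4985.0433; mean CPM(EGF) = 3154.5933
Fold change = 3154.5933 / 4985.0433 = 0.63281
log2(0.63281) = -0.6602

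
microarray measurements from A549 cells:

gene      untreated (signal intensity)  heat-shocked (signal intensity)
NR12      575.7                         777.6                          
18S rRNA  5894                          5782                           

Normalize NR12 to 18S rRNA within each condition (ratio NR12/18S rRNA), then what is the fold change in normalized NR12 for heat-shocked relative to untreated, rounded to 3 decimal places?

1.377

NR12/18S rRNA (untreated) = 575.7 / 5894 = 0.097676
NR12/18S rRNA (heat-shocked) = 777.6 / 5782 = 0.13449
Fold change = 0.13449 / 0.097676 = 1.3769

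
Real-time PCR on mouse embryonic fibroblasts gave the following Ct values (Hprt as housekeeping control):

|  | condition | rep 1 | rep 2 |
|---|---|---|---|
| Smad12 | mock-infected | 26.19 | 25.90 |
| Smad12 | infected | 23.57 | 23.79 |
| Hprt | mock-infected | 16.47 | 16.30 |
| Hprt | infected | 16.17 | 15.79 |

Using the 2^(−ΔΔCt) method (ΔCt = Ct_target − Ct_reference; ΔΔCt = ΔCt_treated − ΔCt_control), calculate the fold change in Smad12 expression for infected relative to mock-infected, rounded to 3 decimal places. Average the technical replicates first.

3.891

Mean Ct: Smad12 mock-infected 26.045; Smad12 infected 23.680; Hprt mock-infected 16.385; Hprt infected 15.980
ΔCt(mock-infected) = 26.045 − 16.385 = 9.660
ΔCt(infected) = 23.680 − 15.980 = 7.700
ΔΔCt = 7.700 − 9.660 = -1.960
Fold change = 2^(−(-1.960)) = 2^1.960 = 3.8906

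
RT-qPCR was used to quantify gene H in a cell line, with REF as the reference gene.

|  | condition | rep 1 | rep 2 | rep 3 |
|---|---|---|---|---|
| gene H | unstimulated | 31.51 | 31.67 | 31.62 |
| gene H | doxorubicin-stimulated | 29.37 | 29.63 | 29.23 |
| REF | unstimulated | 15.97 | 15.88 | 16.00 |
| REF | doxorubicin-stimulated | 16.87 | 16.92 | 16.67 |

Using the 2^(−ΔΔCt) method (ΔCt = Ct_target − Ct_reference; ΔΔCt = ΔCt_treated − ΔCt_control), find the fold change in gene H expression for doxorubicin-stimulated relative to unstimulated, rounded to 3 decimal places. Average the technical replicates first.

8.340

Mean Ct: gene H unstimulated 31.600; gene H doxorubicin-stimulated 29.410; REF unstimulated 15.950; REF doxorubicin-stimulated 16.820
ΔCt(unstimulated) = 31.600 − 15.950 = 15.650
ΔCt(doxorubicin-stimulated) = 29.410 − 16.820 = 12.590
ΔΔCt = 12.590 − 15.650 = -3.060
Fold change = 2^(−(-3.060)) = 2^3.060 = 8.3397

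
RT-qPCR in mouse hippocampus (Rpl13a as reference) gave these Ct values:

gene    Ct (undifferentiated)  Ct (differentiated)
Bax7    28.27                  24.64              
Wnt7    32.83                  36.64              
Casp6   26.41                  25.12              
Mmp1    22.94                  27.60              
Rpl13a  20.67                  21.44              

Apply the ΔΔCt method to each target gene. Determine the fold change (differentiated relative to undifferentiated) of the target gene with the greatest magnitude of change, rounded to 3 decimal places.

Bax7: ΔΔCt = (24.64−21.44) − (28.27−20.67) = 3.20 − 7.60 = -4.40; fold change = 2^4.40 = 21.112
Wnt7: ΔΔCt = (36.64−21.44) − (32.83−20.67) = 15.20 − 12.16 = 3.04; fold change = 2^-3.04 = 0.122
Casp6: ΔΔCt = (25.12−21.44) − (26.41−20.67) = 3.68 − 5.74 = -2.06; fold change = 2^2.06 = 4.170
Mmp1: ΔΔCt = (27.60−21.44) − (22.94−20.67) = 6.16 − 2.27 = 3.89; fold change = 2^-3.89 = 0.067
Bax7 has the largest |ΔΔCt| = 4.40.

21.112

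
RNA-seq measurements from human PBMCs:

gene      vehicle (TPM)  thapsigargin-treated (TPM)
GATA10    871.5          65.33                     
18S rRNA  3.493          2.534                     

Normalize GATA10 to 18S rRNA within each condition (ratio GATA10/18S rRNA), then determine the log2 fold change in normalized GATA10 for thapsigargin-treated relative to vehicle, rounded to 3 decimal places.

GATA10/18S rRNA (vehicle) = 871.5 / 3.493 = 249.5
GATA10/18S rRNA (thapsigargin-treated) = 65.33 / 2.534 = 25.781
Fold change = 25.781 / 249.5 = 0.1033
log2(0.1033) = -3.2746

-3.275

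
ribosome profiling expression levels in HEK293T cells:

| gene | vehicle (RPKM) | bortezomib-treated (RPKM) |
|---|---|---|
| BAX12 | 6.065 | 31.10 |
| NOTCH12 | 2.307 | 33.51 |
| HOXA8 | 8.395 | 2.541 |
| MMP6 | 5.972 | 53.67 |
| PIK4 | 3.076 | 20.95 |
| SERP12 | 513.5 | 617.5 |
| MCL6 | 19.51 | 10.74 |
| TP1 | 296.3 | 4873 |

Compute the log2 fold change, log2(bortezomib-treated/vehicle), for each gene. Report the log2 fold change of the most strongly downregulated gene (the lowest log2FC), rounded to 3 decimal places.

-1.724

log2(31.10/6.065) = 2.358  (BAX12)
log2(33.51/2.307) = 3.861  (NOTCH12)
log2(2.541/8.395) = -1.724  (HOXA8)
log2(53.67/5.972) = 3.168  (MMP6)
log2(20.95/3.076) = 2.768  (PIK4)
log2(617.5/513.5) = 0.266  (SERP12)
log2(10.74/19.51) = -0.861  (MCL6)
log2(4873/296.3) = 4.040  (TP1)
HOXA8 is most strongly downregulated.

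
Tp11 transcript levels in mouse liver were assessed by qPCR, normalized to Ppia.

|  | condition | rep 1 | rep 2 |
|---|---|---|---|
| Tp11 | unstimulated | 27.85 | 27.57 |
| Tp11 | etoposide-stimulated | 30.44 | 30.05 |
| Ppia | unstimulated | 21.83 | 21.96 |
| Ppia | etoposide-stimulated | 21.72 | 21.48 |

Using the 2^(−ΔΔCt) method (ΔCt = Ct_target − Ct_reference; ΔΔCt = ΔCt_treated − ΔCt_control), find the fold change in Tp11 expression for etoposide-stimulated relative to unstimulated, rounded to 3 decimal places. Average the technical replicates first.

Mean Ct: Tp11 unstimulated 27.710; Tp11 etoposide-stimulated 30.245; Ppia unstimulated 21.895; Ppia etoposide-stimulated 21.600
ΔCt(unstimulated) = 27.710 − 21.895 = 5.815
ΔCt(etoposide-stimulated) = 30.245 − 21.600 = 8.645
ΔΔCt = 8.645 − 5.815 = 2.830
Fold change = 2^(−2.830) = 0.1406

0.141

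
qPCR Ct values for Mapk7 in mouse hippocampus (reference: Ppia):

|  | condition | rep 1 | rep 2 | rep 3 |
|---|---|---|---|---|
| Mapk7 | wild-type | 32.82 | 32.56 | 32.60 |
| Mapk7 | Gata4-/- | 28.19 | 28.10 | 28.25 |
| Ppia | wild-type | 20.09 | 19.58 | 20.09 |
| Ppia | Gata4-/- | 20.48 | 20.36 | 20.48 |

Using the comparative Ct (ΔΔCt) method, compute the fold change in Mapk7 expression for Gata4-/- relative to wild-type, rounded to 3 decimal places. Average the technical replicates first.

Mean Ct: Mapk7 wild-type 32.660; Mapk7 Gata4-/- 28.180; Ppia wild-type 19.920; Ppia Gata4-/- 20.440
ΔCt(wild-type) = 32.660 − 19.920 = 12.740
ΔCt(Gata4-/-) = 28.180 − 20.440 = 7.740
ΔΔCt = 7.740 − 12.740 = -5.000
Fold change = 2^(−(-5.000)) = 2^5.000 = 32.0000

32.000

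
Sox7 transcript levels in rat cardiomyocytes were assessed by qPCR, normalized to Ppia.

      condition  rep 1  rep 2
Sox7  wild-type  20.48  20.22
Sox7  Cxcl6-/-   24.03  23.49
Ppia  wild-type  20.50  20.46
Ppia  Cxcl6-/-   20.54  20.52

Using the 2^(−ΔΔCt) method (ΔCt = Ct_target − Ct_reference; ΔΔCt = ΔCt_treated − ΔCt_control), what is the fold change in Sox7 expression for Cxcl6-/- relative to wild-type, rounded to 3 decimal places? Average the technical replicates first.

0.097

Mean Ct: Sox7 wild-type 20.350; Sox7 Cxcl6-/- 23.760; Ppia wild-type 20.480; Ppia Cxcl6-/- 20.530
ΔCt(wild-type) = 20.350 − 20.480 = -0.130
ΔCt(Cxcl6-/-) = 23.760 − 20.530 = 3.230
ΔΔCt = 3.230 − (-0.130) = 3.360
Fold change = 2^(−3.360) = 0.0974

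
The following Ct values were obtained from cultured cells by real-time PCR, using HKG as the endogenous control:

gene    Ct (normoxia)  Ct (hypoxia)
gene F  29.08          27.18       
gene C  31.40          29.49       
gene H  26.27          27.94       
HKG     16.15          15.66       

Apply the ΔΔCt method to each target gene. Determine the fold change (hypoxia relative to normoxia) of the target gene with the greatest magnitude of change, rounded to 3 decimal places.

gene F: ΔΔCt = (27.18−15.66) − (29.08−16.15) = 11.52 − 12.93 = -1.41; fold change = 2^1.41 = 2.657
gene C: ΔΔCt = (29.49−15.66) − (31.40−16.15) = 13.83 − 15.25 = -1.42; fold change = 2^1.42 = 2.676
gene H: ΔΔCt = (27.94−15.66) − (26.27−16.15) = 12.28 − 10.12 = 2.16; fold change = 2^-2.16 = 0.224
gene H has the largest |ΔΔCt| = 2.16.

0.224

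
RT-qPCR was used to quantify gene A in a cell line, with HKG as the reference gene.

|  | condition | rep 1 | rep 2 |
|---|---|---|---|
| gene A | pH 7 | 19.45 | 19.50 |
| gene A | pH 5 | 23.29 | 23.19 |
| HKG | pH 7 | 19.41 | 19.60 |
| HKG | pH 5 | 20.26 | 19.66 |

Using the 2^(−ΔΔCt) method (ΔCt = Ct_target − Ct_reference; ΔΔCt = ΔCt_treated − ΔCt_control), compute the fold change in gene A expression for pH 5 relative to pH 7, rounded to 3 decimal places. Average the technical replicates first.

Mean Ct: gene A pH 7 19.475; gene A pH 5 23.240; HKG pH 7 19.505; HKG pH 5 19.960
ΔCt(pH 7) = 19.475 − 19.505 = -0.030
ΔCt(pH 5) = 23.240 − 19.960 = 3.280
ΔΔCt = 3.280 − (-0.030) = 3.310
Fold change = 2^(−3.310) = 0.1008

0.101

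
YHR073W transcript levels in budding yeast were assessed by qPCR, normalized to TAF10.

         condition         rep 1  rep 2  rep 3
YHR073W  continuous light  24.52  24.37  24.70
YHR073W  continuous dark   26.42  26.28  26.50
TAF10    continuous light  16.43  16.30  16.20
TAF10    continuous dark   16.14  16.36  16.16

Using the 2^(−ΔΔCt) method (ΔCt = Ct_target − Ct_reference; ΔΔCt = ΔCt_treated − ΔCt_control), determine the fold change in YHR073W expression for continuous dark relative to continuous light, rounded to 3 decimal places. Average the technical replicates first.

Mean Ct: YHR073W continuous light 24.530; YHR073W continuous dark 26.400; TAF10 continuous light 16.310; TAF10 continuous dark 16.220
ΔCt(continuous light) = 24.530 − 16.310 = 8.220
ΔCt(continuous dark) = 26.400 − 16.220 = 10.180
ΔΔCt = 10.180 − 8.220 = 1.960
Fold change = 2^(−1.960) = 0.2570

0.257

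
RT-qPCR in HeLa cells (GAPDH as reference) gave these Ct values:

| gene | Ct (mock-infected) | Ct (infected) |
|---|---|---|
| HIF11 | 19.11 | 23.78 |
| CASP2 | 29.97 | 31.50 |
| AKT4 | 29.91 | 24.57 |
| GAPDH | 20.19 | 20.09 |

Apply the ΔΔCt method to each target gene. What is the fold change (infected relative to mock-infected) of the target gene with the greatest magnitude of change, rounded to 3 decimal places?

37.792

HIF11: ΔΔCt = (23.78−20.09) − (19.11−20.19) = 3.69 − (-1.08) = 4.77; fold change = 2^-4.77 = 0.037
CASP2: ΔΔCt = (31.50−20.09) − (29.97−20.19) = 11.41 − 9.78 = 1.63; fold change = 2^-1.63 = 0.323
AKT4: ΔΔCt = (24.57−20.09) − (29.91−20.19) = 4.48 − 9.72 = -5.24; fold change = 2^5.24 = 37.792
AKT4 has the largest |ΔΔCt| = 5.24.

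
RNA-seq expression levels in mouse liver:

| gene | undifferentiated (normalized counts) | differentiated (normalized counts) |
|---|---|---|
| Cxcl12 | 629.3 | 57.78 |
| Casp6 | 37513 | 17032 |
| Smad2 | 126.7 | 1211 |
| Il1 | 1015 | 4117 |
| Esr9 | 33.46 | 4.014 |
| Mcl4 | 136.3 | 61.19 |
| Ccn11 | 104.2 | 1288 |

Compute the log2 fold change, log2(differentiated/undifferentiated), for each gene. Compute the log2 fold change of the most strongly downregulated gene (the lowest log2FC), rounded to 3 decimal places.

-3.445

log2(57.78/629.3) = -3.445  (Cxcl12)
log2(17032/37513) = -1.139  (Casp6)
log2(1211/126.7) = 3.257  (Smad2)
log2(4117/1015) = 2.020  (Il1)
log2(4.014/33.46) = -3.059  (Esr9)
log2(61.19/136.3) = -1.155  (Mcl4)
log2(1288/104.2) = 3.628  (Ccn11)
Cxcl12 is most strongly downregulated.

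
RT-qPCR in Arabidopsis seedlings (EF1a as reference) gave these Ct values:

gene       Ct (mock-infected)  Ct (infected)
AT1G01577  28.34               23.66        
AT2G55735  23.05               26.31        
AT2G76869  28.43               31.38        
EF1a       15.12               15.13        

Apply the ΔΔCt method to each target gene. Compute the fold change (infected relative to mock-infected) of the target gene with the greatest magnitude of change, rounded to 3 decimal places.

AT1G01577: ΔΔCt = (23.66−15.13) − (28.34−15.12) = 8.53 − 13.22 = -4.69; fold change = 2^4.69 = 25.813
AT2G55735: ΔΔCt = (26.31−15.13) − (23.05−15.12) = 11.18 − 7.93 = 3.25; fold change = 2^-3.25 = 0.105
AT2G76869: ΔΔCt = (31.38−15.13) − (28.43−15.12) = 16.25 − 13.31 = 2.94; fold change = 2^-2.94 = 0.130
AT1G01577 has the largest |ΔΔCt| = 4.69.

25.813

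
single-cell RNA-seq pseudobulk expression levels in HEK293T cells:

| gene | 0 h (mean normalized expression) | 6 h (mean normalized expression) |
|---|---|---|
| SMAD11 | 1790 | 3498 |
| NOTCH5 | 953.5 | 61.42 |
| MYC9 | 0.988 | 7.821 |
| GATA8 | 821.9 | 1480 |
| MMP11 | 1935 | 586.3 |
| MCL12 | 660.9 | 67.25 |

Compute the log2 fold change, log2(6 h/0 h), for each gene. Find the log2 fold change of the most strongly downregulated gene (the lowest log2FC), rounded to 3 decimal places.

log2(3498/1790) = 0.967  (SMAD11)
log2(61.42/953.5) = -3.956  (NOTCH5)
log2(7.821/0.988) = 2.985  (MYC9)
log2(1480/821.9) = 0.849  (GATA8)
log2(586.3/1935) = -1.723  (MMP11)
log2(67.25/660.9) = -3.297  (MCL12)
NOTCH5 is most strongly downregulated.

-3.956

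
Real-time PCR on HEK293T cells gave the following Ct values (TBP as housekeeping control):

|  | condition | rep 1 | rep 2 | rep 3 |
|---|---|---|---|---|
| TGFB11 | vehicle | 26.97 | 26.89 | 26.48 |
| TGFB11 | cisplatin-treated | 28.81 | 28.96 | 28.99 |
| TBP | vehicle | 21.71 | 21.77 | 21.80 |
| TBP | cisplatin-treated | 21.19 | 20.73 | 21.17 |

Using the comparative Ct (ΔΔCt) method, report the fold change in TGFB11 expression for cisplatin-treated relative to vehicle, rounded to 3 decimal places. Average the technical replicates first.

0.137

Mean Ct: TGFB11 vehicle 26.780; TGFB11 cisplatin-treated 28.920; TBP vehicle 21.760; TBP cisplatin-treated 21.030
ΔCt(vehicle) = 26.780 − 21.760 = 5.020
ΔCt(cisplatin-treated) = 28.920 − 21.030 = 7.890
ΔΔCt = 7.890 − 5.020 = 2.870
Fold change = 2^(−2.870) = 0.1368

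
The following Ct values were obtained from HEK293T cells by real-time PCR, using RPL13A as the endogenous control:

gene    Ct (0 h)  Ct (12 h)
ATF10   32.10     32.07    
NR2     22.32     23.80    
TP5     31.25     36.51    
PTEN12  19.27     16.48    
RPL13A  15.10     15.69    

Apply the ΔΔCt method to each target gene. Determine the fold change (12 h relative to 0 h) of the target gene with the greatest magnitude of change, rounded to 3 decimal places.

ATF10: ΔΔCt = (32.07−15.69) − (32.10−15.10) = 16.38 − 17.00 = -0.62; fold change = 2^0.62 = 1.537
NR2: ΔΔCt = (23.80−15.69) − (22.32−15.10) = 8.11 − 7.22 = 0.89; fold change = 2^-0.89 = 0.540
TP5: ΔΔCt = (36.51−15.69) − (31.25−15.10) = 20.82 − 16.15 = 4.67; fold change = 2^-4.67 = 0.039
PTEN12: ΔΔCt = (16.48−15.69) − (19.27−15.10) = 0.79 − 4.17 = -3.38; fold change = 2^3.38 = 10.411
TP5 has the largest |ΔΔCt| = 4.67.

0.039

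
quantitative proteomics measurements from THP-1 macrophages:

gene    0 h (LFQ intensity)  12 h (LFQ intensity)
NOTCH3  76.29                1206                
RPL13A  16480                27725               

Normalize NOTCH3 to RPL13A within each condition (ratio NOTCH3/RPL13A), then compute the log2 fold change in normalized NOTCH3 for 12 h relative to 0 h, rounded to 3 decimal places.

3.232

NOTCH3/RPL13A (0 h) = 76.29 / 16480 = 0.0046292
NOTCH3/RPL13A (12 h) = 1206 / 27725 = 0.043499
Fold change = 0.043499 / 0.0046292 = 9.3965
log2(9.3965) = 3.2321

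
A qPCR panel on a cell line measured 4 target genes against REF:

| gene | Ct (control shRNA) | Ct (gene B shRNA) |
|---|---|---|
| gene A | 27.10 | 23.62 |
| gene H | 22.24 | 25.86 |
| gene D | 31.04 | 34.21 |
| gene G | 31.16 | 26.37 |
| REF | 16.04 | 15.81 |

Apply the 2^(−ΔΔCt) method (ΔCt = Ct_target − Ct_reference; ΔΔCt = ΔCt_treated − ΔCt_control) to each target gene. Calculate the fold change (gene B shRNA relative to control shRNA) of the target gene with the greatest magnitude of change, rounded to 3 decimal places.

gene A: ΔΔCt = (23.62−15.81) − (27.10−16.04) = 7.81 − 11.06 = -3.25; fold change = 2^3.25 = 9.514
gene H: ΔΔCt = (25.86−15.81) − (22.24−16.04) = 10.05 − 6.20 = 3.85; fold change = 2^-3.85 = 0.069
gene D: ΔΔCt = (34.21−15.81) − (31.04−16.04) = 18.40 − 15.00 = 3.40; fold change = 2^-3.40 = 0.095
gene G: ΔΔCt = (26.37−15.81) − (31.16−16.04) = 10.56 − 15.12 = -4.56; fold change = 2^4.56 = 23.588
gene G has the largest |ΔΔCt| = 4.56.

23.588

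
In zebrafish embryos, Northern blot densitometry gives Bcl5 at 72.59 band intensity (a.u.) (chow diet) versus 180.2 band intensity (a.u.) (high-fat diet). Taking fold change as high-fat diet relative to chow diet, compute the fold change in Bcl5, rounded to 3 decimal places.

Fold change = 180.2 / 72.59 = 2.4824
Bcl5 is upregulated.

2.482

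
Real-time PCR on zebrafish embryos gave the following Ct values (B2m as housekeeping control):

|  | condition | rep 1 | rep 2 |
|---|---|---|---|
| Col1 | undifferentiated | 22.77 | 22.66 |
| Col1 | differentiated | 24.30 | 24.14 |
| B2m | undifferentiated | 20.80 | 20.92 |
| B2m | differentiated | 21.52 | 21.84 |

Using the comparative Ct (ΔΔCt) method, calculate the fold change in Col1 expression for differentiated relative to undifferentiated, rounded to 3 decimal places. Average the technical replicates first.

0.622

Mean Ct: Col1 undifferentiated 22.715; Col1 differentiated 24.220; B2m undifferentiated 20.860; B2m differentiated 21.680
ΔCt(undifferentiated) = 22.715 − 20.860 = 1.855
ΔCt(differentiated) = 24.220 − 21.680 = 2.540
ΔΔCt = 2.540 − 1.855 = 0.685
Fold change = 2^(−0.685) = 0.6220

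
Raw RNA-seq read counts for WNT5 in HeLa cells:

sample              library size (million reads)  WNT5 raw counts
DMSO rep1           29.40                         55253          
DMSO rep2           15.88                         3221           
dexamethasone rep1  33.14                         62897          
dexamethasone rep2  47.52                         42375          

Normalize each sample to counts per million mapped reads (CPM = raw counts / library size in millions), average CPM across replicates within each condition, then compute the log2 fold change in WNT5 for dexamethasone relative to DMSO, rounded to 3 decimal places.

CPM(DMSO rep1) = 55253 / 29.40 = 1879.3537
CPM(DMSO rep2) = 3221 / 15.88 = 202.8338
CPM(dexamethasone rep1) = 62897 / 33.14 = 1897.9179
CPM(dexamethasone rep2) = 42375 / 47.52 = 891.7298
mean CPM(DMSO) = 1041.0937; mean CPM(dexamethasone) = 1394.8239
Fold change = 1394.8239 / 1041.0937 = 1.33977
log2(1.33977) = 0.4220

0.422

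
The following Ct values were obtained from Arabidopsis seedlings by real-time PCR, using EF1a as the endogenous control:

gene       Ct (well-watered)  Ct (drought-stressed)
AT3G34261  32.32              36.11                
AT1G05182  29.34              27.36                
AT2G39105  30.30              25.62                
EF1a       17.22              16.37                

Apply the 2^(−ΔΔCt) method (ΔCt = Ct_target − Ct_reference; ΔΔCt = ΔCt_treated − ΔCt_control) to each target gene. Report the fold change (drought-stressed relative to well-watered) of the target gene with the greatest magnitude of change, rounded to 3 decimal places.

0.040

AT3G34261: ΔΔCt = (36.11−16.37) − (32.32−17.22) = 19.74 − 15.10 = 4.64; fold change = 2^-4.64 = 0.040
AT1G05182: ΔΔCt = (27.36−16.37) − (29.34−17.22) = 10.99 − 12.12 = -1.13; fold change = 2^1.13 = 2.189
AT2G39105: ΔΔCt = (25.62−16.37) − (30.30−17.22) = 9.25 − 13.08 = -3.83; fold change = 2^3.83 = 14.221
AT3G34261 has the largest |ΔΔCt| = 4.64.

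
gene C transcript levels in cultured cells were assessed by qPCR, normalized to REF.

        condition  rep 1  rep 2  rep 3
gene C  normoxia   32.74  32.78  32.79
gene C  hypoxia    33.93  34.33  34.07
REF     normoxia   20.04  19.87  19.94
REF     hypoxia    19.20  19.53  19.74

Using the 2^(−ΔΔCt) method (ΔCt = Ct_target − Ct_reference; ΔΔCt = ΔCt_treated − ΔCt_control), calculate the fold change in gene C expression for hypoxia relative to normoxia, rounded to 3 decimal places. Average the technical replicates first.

0.287

Mean Ct: gene C normoxia 32.770; gene C hypoxia 34.110; REF normoxia 19.950; REF hypoxia 19.490
ΔCt(normoxia) = 32.770 − 19.950 = 12.820
ΔCt(hypoxia) = 34.110 − 19.490 = 14.620
ΔΔCt = 14.620 − 12.820 = 1.800
Fold change = 2^(−1.800) = 0.2872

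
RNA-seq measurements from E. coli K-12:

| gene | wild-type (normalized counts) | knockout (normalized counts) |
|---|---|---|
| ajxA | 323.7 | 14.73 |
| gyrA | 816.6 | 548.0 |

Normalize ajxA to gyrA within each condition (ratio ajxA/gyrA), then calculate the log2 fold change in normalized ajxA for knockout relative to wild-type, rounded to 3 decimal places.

ajxA/gyrA (wild-type) = 323.7 / 816.6 = 0.3964
ajxA/gyrA (knockout) = 14.73 / 548.0 = 0.02688
Fold change = 0.02688 / 0.3964 = 0.0678
log2(0.0678) = -3.8824

-3.882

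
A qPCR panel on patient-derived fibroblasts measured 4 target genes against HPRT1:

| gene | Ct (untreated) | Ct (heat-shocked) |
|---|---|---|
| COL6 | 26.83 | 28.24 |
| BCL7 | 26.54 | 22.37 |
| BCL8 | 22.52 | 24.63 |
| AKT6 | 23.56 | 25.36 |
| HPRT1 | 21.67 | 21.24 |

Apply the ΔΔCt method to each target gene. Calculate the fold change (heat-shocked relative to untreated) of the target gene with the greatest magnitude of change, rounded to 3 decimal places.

COL6: ΔΔCt = (28.24−21.24) − (26.83−21.67) = 7.00 − 5.16 = 1.84; fold change = 2^-1.84 = 0.279
BCL7: ΔΔCt = (22.37−21.24) − (26.54−21.67) = 1.13 − 4.87 = -3.74; fold change = 2^3.74 = 13.361
BCL8: ΔΔCt = (24.63−21.24) − (22.52−21.67) = 3.39 − 0.85 = 2.54; fold change = 2^-2.54 = 0.172
AKT6: ΔΔCt = (25.36−21.24) − (23.56−21.67) = 4.12 − 1.89 = 2.23; fold change = 2^-2.23 = 0.213
BCL7 has the largest |ΔΔCt| = 3.74.

13.361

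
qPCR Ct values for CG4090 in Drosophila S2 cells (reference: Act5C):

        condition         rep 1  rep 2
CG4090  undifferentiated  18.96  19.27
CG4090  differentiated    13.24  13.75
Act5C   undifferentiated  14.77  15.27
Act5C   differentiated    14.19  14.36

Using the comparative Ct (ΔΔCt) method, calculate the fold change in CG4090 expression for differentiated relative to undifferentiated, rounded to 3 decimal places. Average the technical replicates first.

Mean Ct: CG4090 undifferentiated 19.115; CG4090 differentiated 13.495; Act5C undifferentiated 15.020; Act5C differentiated 14.275
ΔCt(undifferentiated) = 19.115 − 15.020 = 4.095
ΔCt(differentiated) = 13.495 − 14.275 = -0.780
ΔΔCt = -0.780 − 4.095 = -4.875
Fold change = 2^(−(-4.875)) = 2^4.875 = 29.3441

29.344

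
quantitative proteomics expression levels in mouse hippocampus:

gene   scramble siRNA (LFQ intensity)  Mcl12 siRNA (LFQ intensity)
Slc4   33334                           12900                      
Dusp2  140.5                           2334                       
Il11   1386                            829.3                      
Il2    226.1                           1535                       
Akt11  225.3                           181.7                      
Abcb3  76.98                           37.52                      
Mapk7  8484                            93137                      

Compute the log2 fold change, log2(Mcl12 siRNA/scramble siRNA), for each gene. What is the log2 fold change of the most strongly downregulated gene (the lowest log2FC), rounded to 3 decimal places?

log2(12900/33334) = -1.370  (Slc4)
log2(2334/140.5) = 4.054  (Dusp2)
log2(829.3/1386) = -0.741  (Il11)
log2(1535/226.1) = 2.763  (Il2)
log2(181.7/225.3) = -0.310  (Akt11)
log2(37.52/76.98) = -1.037  (Abcb3)
log2(93137/8484) = 3.457  (Mapk7)
Slc4 is most strongly downregulated.

-1.370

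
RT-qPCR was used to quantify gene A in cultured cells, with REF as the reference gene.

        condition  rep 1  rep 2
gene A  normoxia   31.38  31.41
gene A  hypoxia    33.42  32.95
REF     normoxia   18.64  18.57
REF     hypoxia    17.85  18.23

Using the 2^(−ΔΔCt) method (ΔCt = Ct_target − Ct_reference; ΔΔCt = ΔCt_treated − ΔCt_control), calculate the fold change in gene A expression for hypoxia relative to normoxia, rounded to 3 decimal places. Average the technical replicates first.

0.195

Mean Ct: gene A normoxia 31.395; gene A hypoxia 33.185; REF normoxia 18.605; REF hypoxia 18.040
ΔCt(normoxia) = 31.395 − 18.605 = 12.790
ΔCt(hypoxia) = 33.185 − 18.040 = 15.145
ΔΔCt = 15.145 − 12.790 = 2.355
Fold change = 2^(−2.355) = 0.1955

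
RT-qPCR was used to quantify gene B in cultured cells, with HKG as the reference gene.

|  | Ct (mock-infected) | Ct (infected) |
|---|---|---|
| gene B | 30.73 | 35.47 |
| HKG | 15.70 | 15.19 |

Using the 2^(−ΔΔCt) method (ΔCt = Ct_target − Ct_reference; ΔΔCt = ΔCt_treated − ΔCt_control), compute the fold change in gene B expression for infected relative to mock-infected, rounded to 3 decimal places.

0.026

ΔCt(mock-infected) = 30.730 − 15.700 = 15.030
ΔCt(infected) = 35.470 − 15.190 = 20.280
ΔΔCt = 20.280 − 15.030 = 5.250
Fold change = 2^(−5.250) = 0.0263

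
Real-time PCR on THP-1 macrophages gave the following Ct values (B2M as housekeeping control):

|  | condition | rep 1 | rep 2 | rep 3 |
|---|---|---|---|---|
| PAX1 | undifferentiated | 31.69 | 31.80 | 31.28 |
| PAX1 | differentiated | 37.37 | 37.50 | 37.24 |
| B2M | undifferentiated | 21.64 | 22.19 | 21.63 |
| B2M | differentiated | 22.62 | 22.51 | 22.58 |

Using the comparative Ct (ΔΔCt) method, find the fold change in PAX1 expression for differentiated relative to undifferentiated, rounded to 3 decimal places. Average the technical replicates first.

Mean Ct: PAX1 undifferentiated 31.590; PAX1 differentiated 37.370; B2M undifferentiated 21.820; B2M differentiated 22.570
ΔCt(undifferentiated) = 31.590 − 21.820 = 9.770
ΔCt(differentiated) = 37.370 − 22.570 = 14.800
ΔΔCt = 14.800 − 9.770 = 5.030
Fold change = 2^(−5.030) = 0.0306

0.031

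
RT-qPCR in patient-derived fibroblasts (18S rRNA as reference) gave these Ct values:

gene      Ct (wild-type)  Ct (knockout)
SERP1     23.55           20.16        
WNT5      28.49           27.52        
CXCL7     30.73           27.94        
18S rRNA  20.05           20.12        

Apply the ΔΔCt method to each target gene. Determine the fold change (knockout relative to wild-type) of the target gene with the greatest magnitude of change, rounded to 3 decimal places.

11.004

SERP1: ΔΔCt = (20.16−20.12) − (23.55−20.05) = 0.04 − 3.50 = -3.46; fold change = 2^3.46 = 11.004
WNT5: ΔΔCt = (27.52−20.12) − (28.49−20.05) = 7.40 − 8.44 = -1.04; fold change = 2^1.04 = 2.056
CXCL7: ΔΔCt = (27.94−20.12) − (30.73−20.05) = 7.82 − 10.68 = -2.86; fold change = 2^2.86 = 7.260
SERP1 has the largest |ΔΔCt| = 3.46.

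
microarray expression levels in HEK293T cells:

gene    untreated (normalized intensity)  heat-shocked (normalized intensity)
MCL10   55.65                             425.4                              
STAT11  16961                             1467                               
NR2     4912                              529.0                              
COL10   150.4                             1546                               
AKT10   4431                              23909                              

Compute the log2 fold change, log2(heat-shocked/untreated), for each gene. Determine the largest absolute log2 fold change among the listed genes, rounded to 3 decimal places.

log2(425.4/55.65) = 2.934  (MCL10)
log2(1467/16961) = -3.531  (STAT11)
log2(529.0/4912) = -3.215  (NR2)
log2(1546/150.4) = 3.362  (COL10)
log2(23909/4431) = 2.432  (AKT10)
The largest magnitude belongs to STAT11.

3.531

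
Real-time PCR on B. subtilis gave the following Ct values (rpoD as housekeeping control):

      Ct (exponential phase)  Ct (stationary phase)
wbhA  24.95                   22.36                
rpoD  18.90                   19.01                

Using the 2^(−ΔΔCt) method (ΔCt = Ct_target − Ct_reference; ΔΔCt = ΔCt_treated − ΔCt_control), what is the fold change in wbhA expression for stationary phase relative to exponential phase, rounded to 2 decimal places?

6.50

ΔCt(exponential phase) = 24.950 − 18.900 = 6.050
ΔCt(stationary phase) = 22.360 − 19.010 = 3.350
ΔΔCt = 3.350 − 6.050 = -2.700
Fold change = 2^(−(-2.700)) = 2^2.700 = 6.498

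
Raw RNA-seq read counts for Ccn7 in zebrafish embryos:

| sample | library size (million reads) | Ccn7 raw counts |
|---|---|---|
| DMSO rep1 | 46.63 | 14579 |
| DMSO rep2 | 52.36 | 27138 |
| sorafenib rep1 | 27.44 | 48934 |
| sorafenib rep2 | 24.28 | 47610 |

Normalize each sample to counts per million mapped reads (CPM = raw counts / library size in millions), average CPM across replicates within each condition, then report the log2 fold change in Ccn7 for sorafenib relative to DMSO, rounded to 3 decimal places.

CPM(DMSO rep1) = 14579 / 46.63 = 312.6528
CPM(DMSO rep2) = 27138 / 52.36 = 518.2964
CPM(sorafenib rep1) = 48934 / 27.44 = 1783.3090
CPM(sorafenib rep2) = 47610 / 24.28 = 1960.8731
mean CPM(DMSO) = 415.4746; mean CPM(sorafenib) = 1872.0911
Fold change = 1872.0911 / 415.4746 = 4.50591
log2(4.50591) = 2.1718

2.172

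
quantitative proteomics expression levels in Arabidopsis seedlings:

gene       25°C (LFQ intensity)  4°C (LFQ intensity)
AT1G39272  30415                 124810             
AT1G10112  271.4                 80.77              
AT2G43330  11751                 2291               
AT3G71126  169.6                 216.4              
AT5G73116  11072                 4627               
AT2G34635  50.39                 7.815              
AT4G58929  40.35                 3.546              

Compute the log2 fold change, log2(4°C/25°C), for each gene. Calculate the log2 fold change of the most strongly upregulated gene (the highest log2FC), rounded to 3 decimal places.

2.037

log2(124810/30415) = 2.037  (AT1G39272)
log2(80.77/271.4) = -1.749  (AT1G10112)
log2(2291/11751) = -2.359  (AT2G43330)
log2(216.4/169.6) = 0.352  (AT3G71126)
log2(4627/11072) = -1.259  (AT5G73116)
log2(7.815/50.39) = -2.689  (AT2G34635)
log2(3.546/40.35) = -3.508  (AT4G58929)
AT1G39272 is most strongly upregulated.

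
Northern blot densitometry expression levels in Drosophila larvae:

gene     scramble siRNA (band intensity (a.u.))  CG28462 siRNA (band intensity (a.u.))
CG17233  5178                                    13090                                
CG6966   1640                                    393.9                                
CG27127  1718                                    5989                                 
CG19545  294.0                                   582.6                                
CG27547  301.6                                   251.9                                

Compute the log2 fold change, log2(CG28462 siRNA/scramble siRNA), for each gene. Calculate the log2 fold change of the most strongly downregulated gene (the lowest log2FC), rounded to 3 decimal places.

-2.058

log2(13090/5178) = 1.338  (CG17233)
log2(393.9/1640) = -2.058  (CG6966)
log2(5989/1718) = 1.802  (CG27127)
log2(582.6/294.0) = 0.987  (CG19545)
log2(251.9/301.6) = -0.260  (CG27547)
CG6966 is most strongly downregulated.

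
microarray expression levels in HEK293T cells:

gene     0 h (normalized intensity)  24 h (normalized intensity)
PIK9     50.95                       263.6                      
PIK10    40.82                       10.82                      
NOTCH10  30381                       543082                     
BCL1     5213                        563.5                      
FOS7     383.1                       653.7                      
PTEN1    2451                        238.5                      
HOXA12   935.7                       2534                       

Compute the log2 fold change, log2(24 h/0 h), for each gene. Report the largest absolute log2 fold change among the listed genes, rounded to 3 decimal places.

log2(263.6/50.95) = 2.371  (PIK9)
log2(10.82/40.82) = -1.916  (PIK10)
log2(543082/30381) = 4.160  (NOTCH10)
log2(563.5/5213) = -3.210  (BCL1)
log2(653.7/383.1) = 0.771  (FOS7)
log2(238.5/2451) = -3.361  (PTEN1)
log2(2534/935.7) = 1.437  (HOXA12)
The largest magnitude belongs to NOTCH10.

4.160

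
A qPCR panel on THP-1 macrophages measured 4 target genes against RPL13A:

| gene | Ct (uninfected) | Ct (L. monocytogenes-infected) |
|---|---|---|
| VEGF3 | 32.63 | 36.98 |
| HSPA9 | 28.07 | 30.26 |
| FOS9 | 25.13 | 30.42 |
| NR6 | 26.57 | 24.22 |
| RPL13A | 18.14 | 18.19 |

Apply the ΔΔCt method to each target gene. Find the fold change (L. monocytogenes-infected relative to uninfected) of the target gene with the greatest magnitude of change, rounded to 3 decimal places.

VEGF3: ΔΔCt = (36.98−18.19) − (32.63−18.14) = 18.79 − 14.49 = 4.30; fold change = 2^-4.30 = 0.051
HSPA9: ΔΔCt = (30.26−18.19) − (28.07−18.14) = 12.07 − 9.93 = 2.14; fold change = 2^-2.14 = 0.227
FOS9: ΔΔCt = (30.42−18.19) − (25.13−18.14) = 12.23 − 6.99 = 5.24; fold change = 2^-5.24 = 0.026
NR6: ΔΔCt = (24.22−18.19) − (26.57−18.14) = 6.03 − 8.43 = -2.40; fold change = 2^2.40 = 5.278
FOS9 has the largest |ΔΔCt| = 5.24.

0.026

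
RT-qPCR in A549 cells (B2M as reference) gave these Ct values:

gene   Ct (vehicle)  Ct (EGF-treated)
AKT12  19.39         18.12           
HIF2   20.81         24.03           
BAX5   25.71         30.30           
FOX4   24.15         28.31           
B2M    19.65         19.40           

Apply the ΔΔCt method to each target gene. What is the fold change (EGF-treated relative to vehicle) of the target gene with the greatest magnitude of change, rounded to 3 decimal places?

0.035

AKT12: ΔΔCt = (18.12−19.40) − (19.39−19.65) = -1.28 − (-0.26) = -1.02; fold change = 2^1.02 = 2.028
HIF2: ΔΔCt = (24.03−19.40) − (20.81−19.65) = 4.63 − 1.16 = 3.47; fold change = 2^-3.47 = 0.090
BAX5: ΔΔCt = (30.30−19.40) − (25.71−19.65) = 10.90 − 6.06 = 4.84; fold change = 2^-4.84 = 0.035
FOX4: ΔΔCt = (28.31−19.40) − (24.15−19.65) = 8.91 − 4.50 = 4.41; fold change = 2^-4.41 = 0.047
BAX5 has the largest |ΔΔCt| = 4.84.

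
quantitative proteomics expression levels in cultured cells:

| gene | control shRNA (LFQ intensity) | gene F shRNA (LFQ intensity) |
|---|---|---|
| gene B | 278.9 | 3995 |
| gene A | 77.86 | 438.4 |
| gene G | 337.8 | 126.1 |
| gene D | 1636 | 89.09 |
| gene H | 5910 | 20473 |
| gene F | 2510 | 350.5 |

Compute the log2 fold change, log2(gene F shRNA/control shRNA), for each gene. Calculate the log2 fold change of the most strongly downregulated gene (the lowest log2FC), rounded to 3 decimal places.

log2(3995/278.9) = 3.840  (gene B)
log2(438.4/77.86) = 2.493  (gene A)
log2(126.1/337.8) = -1.422  (gene G)
log2(89.09/1636) = -4.199  (gene D)
log2(20473/5910) = 1.792  (gene H)
log2(350.5/2510) = -2.840  (gene F)
gene D is most strongly downregulated.

-4.199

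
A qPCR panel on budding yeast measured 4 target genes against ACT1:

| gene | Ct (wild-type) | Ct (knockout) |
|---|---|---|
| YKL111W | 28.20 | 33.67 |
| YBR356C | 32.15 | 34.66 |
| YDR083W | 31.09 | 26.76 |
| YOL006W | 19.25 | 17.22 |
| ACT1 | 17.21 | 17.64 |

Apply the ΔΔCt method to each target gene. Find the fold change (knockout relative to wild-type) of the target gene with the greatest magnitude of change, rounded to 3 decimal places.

0.030

YKL111W: ΔΔCt = (33.67−17.64) − (28.20−17.21) = 16.03 − 10.99 = 5.04; fold change = 2^-5.04 = 0.030
YBR356C: ΔΔCt = (34.66−17.64) − (32.15−17.21) = 17.02 − 14.94 = 2.08; fold change = 2^-2.08 = 0.237
YDR083W: ΔΔCt = (26.76−17.64) − (31.09−17.21) = 9.12 − 13.88 = -4.76; fold change = 2^4.76 = 27.096
YOL006W: ΔΔCt = (17.22−17.64) − (19.25−17.21) = -0.42 − 2.04 = -2.46; fold change = 2^2.46 = 5.502
YKL111W has the largest |ΔΔCt| = 5.04.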